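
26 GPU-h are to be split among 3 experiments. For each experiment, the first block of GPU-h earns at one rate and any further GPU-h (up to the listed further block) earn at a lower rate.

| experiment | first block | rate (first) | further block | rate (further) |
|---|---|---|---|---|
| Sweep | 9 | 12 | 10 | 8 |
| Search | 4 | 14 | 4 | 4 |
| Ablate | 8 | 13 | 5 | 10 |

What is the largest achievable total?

Order all 6 blocks by rate: Search/first 14 > Ablate/first 13 > Sweep/first 12 > Ablate/second 10 > Sweep/second 8 > Search/second 4.
Fill Search first block (4 at 14) ; 22 left.
Ablate/first (13): +8 ; 14 left.
Fill Sweep first block (9 at 12) ; 5 left.
Ablate/second (10): +5 ; 0 left.
Total = 14×4 + 13×8 + 12×9 + 10×5 = 318.

318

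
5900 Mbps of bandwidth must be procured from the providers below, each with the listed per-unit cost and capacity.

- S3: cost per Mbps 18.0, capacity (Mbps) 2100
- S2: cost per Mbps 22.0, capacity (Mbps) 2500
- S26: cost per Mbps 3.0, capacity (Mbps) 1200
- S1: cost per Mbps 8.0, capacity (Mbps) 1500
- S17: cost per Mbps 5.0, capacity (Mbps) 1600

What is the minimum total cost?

52400

Fill from the cheapest provider first.
S26 at 3.0: take all 1200 Mbps → 4700 still needed.
Take 1600 from S17 at 5.0 → need 3100 more.
S1 at 8.0: take all 1500 Mbps → 1600 still needed.
S3 at 18.0: take 1600 of its 2100 → requirement met.
S2: unused.
Cost = 1200×3.0 + 1600×5.0 + 1500×8.0 + 1600×18.0 = 52400.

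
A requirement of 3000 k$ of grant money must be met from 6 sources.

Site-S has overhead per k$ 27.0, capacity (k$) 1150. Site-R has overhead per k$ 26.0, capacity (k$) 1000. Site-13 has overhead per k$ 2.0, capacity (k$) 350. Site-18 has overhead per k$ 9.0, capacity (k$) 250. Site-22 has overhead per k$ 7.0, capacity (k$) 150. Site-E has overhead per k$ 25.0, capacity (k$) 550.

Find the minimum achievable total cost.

Use sources in increasing cost order.
Site-13 (2.0): use full 350 — 2650 k$ to go.
Take 150 from Site-22 at 7.0 — need 2500 more.
Site-18 (9.0): use full 250 — 2250 k$ to go.
Take 550 from Site-E at 25.0 — need 1700 more.
Take 1000 from Site-R at 26.0 — need 700 more.
Site-S at 27.0: take 700 of its 1150 — requirement met.
Cost = 350×2.0 + 150×7.0 + 250×9.0 + 550×25.0 + 1000×26.0 + 700×27.0 = 62650.

62650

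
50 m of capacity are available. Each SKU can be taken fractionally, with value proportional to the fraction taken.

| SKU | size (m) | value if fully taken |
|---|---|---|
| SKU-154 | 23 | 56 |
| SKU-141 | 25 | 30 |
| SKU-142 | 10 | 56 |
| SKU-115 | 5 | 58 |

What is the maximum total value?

Sort by value density: SKU-115 58/5≈11.6, SKU-142 56/10≈5.6, SKU-154 56/23≈2.43, SKU-141 30/25≈1.2.
Take all of SKU-115 (5 m, value 58) — 45 m left.
All 10 m of SKU-142 fit (value 56) — 35 remain.
SKU-154: take in full, 23 m for value 56 — 12 left.
Fill the last 12 m with part of SKU-141: 12/25 of it earns 14.4.
Total value = 184.4.

184.4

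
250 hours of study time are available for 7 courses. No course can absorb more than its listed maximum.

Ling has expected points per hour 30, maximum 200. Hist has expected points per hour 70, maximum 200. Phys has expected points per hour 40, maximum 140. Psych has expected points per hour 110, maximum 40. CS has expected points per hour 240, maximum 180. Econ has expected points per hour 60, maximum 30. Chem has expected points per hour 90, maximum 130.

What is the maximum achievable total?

50300

Rank by expected points per hour: CS 240 > Psych 110 > Chem 90 > Hist 70 > Econ 60 > Phys 40 > Ling 30.
CS takes 180 to reach its cap of 180 ; 70 left.
Psych takes 40 to reach its cap of 40 ; 30 left.
Chem has room for 130 but only 30 remain, so it gets 30.
Total = 110×40 + 240×180 + 90×30 = 50300.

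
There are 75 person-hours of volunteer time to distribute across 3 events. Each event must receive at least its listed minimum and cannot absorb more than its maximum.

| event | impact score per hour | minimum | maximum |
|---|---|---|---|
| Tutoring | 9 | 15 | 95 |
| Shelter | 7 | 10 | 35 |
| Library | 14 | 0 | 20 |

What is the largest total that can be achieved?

755

Meeting every minimum uses 15+10+0 = 25 person-hours, leaving 50.
Rank by impact score per hour: Library 14 > Tutoring 9 > Shelter 7.
Library takes 20 more to reach its cap of 20 ; 30 left.
Only 30 left; Tutoring takes them to reach 45.
Total = 9×45 + 7×10 + 14×20 = 755.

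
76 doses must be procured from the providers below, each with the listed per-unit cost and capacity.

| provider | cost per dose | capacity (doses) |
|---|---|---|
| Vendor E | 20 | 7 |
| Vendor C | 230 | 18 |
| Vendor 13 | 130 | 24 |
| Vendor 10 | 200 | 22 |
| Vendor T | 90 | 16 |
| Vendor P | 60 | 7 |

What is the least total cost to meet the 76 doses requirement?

Cheapest first:
Vendor E at 20: take all 7 doses ; 69 still needed.
Take 7 from Vendor P at 60 ; need 62 more.
Take 16 from Vendor T at 90 ; need 46 more.
Vendor 13 at 130: take all 24 doses ; 22 still needed.
Vendor 10 (200): use full 22 ; 0 doses to go.
Vendor C: unused.
Cost = 7×20 + 7×60 + 16×90 + 24×130 + 22×200 = 9520.

9520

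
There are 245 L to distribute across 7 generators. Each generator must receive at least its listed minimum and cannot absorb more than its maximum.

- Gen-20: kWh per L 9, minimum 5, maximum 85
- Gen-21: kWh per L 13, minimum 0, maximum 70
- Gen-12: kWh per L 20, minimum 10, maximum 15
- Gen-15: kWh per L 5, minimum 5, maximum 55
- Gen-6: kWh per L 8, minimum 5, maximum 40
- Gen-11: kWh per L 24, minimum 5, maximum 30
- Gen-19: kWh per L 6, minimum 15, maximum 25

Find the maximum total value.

3010

Meeting every minimum uses 5+0+10+5+5+5+15 = 45 L, leaving 200.
Rank by kWh per L: Gen-11 24 > Gen-12 20 > Gen-21 13 > Gen-20 9 > Gen-6 8 > Gen-19 6 > Gen-15 5.
Give Gen-11 25 more to hit its cap of 30 — 175 left.
Gen-12: +5 to 15 (cap) — 170 left.
Gen-21: +70 to 70 (cap) — 100 left.
Give Gen-20 80 more to hit its cap of 85 — 20 left.
Gen-6: +20 (room for 35) → 25. Pool exhausted.
Total = 9×85 + 13×70 + 20×15 + 5×5 + 8×25 + 24×30 + 6×15 = 3010.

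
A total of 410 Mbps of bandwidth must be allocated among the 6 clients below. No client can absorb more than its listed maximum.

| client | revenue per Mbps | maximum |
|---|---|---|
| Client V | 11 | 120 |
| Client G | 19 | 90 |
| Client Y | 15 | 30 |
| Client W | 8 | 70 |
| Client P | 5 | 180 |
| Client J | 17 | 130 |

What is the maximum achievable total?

Highest revenue per Mbps first: Client G 19 > Client J 17 > Client Y 15 > Client V 11 > Client W 8 > Client P 5.
Client G: +90 to 90 (cap) — 320 left.
Client J takes 130 to reach its cap of 130 — 190 left.
Client Y takes 30 to reach its cap of 30 — 160 left.
Client V takes 120 to reach its cap of 120 — 40 left.
Client W has room for 70 but only 40 remain, so it gets 40.
Total = 11×120 + 19×90 + 15×30 + 8×40 + 17×130 = 6010.

6010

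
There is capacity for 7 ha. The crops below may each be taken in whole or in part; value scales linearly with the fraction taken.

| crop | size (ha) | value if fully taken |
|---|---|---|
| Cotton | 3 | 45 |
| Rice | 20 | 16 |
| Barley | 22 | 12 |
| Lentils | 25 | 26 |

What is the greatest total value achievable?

49.16

Rank by value-to-size ratio: Cotton 45/3≈15, Lentils 26/25≈1.04, Rice 16/20≈0.8, Barley 12/22≈0.545.
All 3 ha of Cotton fit (value 45) ; 4 remain.
Only 4 ha remain; take 4/25 of Lentils for value 26×4/25 = 4.16.
Total value = 49.16.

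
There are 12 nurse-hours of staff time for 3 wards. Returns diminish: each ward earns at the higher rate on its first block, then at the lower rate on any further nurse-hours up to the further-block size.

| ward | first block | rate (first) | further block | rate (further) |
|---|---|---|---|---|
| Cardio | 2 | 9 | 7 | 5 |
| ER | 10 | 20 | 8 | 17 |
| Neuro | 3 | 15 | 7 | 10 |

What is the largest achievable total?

234

Order all 6 blocks by rate: ER/T1 20 > ER/T2 17 > Neuro/T1 15 > Neuro/T2 10 > Cardio/T1 9 > Cardio/T2 5.
ER/T1 (20): +10 ; 2 left.
2 remain; put them into ER T2 at 17.
Total = 20×10 + 17×2 = 234.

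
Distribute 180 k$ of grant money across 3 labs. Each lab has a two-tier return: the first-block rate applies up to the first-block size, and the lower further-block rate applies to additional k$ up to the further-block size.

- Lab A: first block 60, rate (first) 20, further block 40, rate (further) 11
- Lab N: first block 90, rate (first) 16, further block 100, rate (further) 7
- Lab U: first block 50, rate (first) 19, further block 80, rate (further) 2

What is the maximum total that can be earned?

Order all 6 blocks by rate: Lab A/first 20 > Lab U/first 19 > Lab N/first 16 > Lab A/second 11 > Lab N/second 7 > Lab U/second 2.
Fill Lab A first block (60 at 20) ; 120 left.
Lab U first at 19: fill all 50 ; 70 left.
70 remain; put them into Lab N first at 16.
Total = 20×60 + 19×50 + 16×70 = 3270.

3270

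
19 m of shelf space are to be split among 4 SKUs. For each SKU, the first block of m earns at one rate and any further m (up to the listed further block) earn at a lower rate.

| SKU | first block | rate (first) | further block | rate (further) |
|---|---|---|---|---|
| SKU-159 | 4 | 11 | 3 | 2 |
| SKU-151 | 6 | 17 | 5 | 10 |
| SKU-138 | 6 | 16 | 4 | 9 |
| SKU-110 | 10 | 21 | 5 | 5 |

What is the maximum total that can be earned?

360

Rank every tier by rate: SKU-110/tier1 21 > SKU-151/tier1 17 > SKU-138/tier1 16 > SKU-159/tier1 11 > SKU-151/tier2 10 > SKU-138/tier2 9 > SKU-110/tier2 5 > SKU-159/tier2 2.
Fill SKU-110 tier1 block (10 at 21) — 9 left.
Fill SKU-151 tier1 block (6 at 17) — 3 left.
SKU-138/tier1: +3 of 6 at 16; pool empty.
Total = 21×10 + 17×6 + 16×3 = 360.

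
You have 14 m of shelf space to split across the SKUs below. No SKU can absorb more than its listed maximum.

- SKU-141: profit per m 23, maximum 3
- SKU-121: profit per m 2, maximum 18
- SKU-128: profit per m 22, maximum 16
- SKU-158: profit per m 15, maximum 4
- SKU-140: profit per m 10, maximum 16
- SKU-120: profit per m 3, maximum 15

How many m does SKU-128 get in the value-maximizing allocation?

Rank by profit per m: SKU-141 23 > SKU-128 22 > SKU-158 15 > SKU-140 10 > SKU-120 3 > SKU-121 2.
Give SKU-141 3 to hit its cap of 3 — 11 left.
SKU-128 has room for 16 but only 11 remain, so it gets 11.

11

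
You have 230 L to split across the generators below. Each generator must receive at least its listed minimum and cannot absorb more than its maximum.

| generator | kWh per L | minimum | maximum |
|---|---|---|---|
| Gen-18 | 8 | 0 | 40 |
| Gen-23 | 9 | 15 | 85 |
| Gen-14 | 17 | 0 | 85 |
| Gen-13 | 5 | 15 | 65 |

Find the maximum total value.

Meeting every minimum uses 0+15+0+15 = 30 L, leaving 200.
Rank by kWh per L: Gen-14 17 > Gen-23 9 > Gen-18 8 > Gen-13 5.
Gen-14: +85 to 85 (cap) ; 115 left.
Gen-23: +70 to 85 (cap) ; 45 left.
Give Gen-18 40 more to hit its cap of 40 ; 5 left.
Gen-13 has room for 50 more but only 5 remain, so it gets 20.
Total = 8×40 + 9×85 + 17×85 + 5×20 = 2630.

2630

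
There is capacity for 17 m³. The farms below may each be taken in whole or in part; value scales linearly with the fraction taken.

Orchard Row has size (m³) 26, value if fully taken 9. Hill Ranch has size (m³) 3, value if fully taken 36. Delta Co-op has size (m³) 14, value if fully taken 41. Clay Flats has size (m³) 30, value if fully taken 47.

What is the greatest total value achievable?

Best value per unit of size first: Hill Ranch 36/3≈12, Delta Co-op 41/14≈2.93, Clay Flats 47/30≈1.57, Orchard Row 9/26≈0.346.
Hill Ranch: take in full, 3 m³ for value 36 ; 14 left.
All 14 m³ of Delta Co-op fit (value 41) ; 0 remain.
Total value = 77.

77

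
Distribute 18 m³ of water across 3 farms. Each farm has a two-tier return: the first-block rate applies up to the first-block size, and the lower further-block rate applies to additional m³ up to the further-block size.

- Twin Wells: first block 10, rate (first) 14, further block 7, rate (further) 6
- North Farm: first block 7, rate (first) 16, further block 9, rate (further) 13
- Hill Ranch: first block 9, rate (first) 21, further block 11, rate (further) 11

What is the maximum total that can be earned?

Rank every tier by rate: Hill Ranch/T1 21 > North Farm/T1 16 > Twin Wells/T1 14 > North Farm/T2 13 > Hill Ranch/T2 11 > Twin Wells/T2 6.
Fill Hill Ranch T1 block (9 at 21) ; 9 left.
Fill North Farm T1 block (7 at 16) ; 2 left.
Twin Wells/T1: +2 of 10 at 14; pool empty.
Total = 21×9 + 16×7 + 14×2 = 329.

329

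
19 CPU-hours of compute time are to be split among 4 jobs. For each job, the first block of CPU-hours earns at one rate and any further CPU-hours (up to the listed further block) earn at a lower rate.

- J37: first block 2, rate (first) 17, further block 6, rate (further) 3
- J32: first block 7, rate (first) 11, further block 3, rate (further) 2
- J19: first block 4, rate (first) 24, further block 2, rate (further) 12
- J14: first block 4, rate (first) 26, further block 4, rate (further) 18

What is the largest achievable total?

363

Order all 8 blocks by rate: J14/first 26 > J19/first 24 > J14/second 18 > J37/first 17 > J19/second 12 > J32/first 11 > J37/second 3 > J32/second 2.
J14/first (26): +4 → 15 left.
J19 first at 24: fill all 4 → 11 left.
Fill J14 second block (4 at 18) → 7 left.
Fill J37 first block (2 at 17) → 5 left.
J19/second (12): +2 → 3 left.
3 remain; put them into J32 first at 11.
Total = 26×4 + 24×4 + 18×4 + 17×2 + 12×2 + 11×3 = 363.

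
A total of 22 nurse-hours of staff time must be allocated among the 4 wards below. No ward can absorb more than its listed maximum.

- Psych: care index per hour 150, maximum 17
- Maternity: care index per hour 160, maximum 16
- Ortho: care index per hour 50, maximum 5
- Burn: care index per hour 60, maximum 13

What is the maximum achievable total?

Order the wards by care index per hour: Maternity 160 > Psych 150 > Burn 60 > Ortho 50.
Maternity takes 16 to reach its cap of 16 — 6 left.
Psych: +6 (room for 17) → 6. Pool exhausted.
Total = 150×6 + 160×16 = 3460.

3460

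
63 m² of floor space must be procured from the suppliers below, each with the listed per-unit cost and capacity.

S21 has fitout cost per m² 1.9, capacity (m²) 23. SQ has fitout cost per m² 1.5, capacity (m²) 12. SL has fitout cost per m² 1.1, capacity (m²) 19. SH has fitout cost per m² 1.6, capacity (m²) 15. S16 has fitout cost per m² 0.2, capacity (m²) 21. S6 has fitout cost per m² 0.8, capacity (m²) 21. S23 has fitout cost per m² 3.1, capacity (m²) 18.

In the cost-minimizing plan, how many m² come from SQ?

Cheapest first:
S16 at 0.2: take all 21 m² — 42 still needed.
S6 (0.8): use full 21 — 21 m² to go.
Take 19 from SL at 1.1 — need 2 more.
Take 2 from SQ at 1.5 to finish.
SH, S21, S23: unused.

2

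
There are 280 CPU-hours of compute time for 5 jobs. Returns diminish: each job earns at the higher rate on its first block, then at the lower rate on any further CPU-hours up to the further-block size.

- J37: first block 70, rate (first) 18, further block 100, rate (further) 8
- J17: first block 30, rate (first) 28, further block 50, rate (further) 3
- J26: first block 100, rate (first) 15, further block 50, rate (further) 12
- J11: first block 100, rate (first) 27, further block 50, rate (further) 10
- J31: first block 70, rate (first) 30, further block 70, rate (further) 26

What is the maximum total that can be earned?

Rank every tier by rate: J31/first 30 > J17/first 28 > J11/first 27 > J31/second 26 > J37/first 18 > J26/first 15 > J26/second 12 > J11/second 10 > J37/second 8 > J17/second 3.
J31/first (30): +70 → 210 left.
Fill J17 first block (30 at 28) → 180 left.
J11/first (27): +100 → 80 left.
J31 second at 26: fill all 70 → 10 left.
J37/first: +10 of 70 at 18; pool empty.
Total = 30×70 + 28×30 + 27×100 + 26×70 + 18×10 = 7640.

7640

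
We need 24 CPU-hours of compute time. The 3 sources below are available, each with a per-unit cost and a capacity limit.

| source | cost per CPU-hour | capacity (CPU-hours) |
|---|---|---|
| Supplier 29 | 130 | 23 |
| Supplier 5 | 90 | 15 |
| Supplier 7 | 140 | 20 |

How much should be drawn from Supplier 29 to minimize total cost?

Cheapest first:
Supplier 5 (90): use full 15 — 9 CPU-hours to go.
Take 9 from Supplier 29 at 130 to finish.
Supplier 7: unused.

9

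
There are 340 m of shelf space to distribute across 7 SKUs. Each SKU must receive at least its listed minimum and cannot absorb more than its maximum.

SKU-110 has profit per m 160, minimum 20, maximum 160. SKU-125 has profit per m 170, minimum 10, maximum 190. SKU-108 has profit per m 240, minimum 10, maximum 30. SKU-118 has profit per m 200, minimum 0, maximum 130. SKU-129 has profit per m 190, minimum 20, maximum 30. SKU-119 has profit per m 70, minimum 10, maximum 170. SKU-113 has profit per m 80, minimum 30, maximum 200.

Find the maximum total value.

Meeting every minimum uses 20+10+10+0+20+10+30 = 100 m, leaving 240.
Order the SKUs by profit per m: SKU-108 240 > SKU-118 200 > SKU-129 190 > SKU-125 170 > SKU-110 160 > SKU-113 80 > SKU-119 70.
SKU-108: +20 to 30 (cap) → 220 left.
Give SKU-118 130 more to hit its cap of 130 → 90 left.
Give SKU-129 10 more to hit its cap of 30 → 80 left.
SKU-125 has room for 180 more but only 80 remain, so it gets 90.
Total = 160×20 + 170×90 + 240×30 + 200×130 + 190×30 + 70×10 + 80×30 = 60500.

60500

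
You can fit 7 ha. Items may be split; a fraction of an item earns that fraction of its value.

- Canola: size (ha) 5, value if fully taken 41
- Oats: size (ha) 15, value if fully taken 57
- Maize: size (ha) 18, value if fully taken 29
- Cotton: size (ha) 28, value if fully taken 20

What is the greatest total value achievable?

48.6

Rank by value-to-size ratio: Canola 41/5≈8.2, Oats 57/15≈3.8, Maize 29/18≈1.61, Cotton 20/28≈0.714.
Canola: take in full, 5 ha for value 41 ; 2 left.
Fill the last 2 ha with part of Oats: 2/15 of it earns 7.6.
Total value = 48.6.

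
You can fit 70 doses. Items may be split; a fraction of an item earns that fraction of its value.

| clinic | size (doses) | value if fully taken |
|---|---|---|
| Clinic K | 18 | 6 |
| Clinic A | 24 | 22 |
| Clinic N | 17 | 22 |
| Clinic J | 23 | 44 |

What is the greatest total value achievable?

Rank by value-to-size ratio: Clinic J 44/23≈1.91, Clinic N 22/17≈1.29, Clinic A 22/24≈0.917, Clinic K 6/18≈0.333.
Take all of Clinic J (23 doses, value 44) ; 47 doses left.
All 17 doses of Clinic N fit (value 22) ; 30 remain.
Clinic A: take in full, 24 doses for value 22 ; 6 left.
Fill the last 6 doses with part of Clinic K: 6/18 of it earns 2.
Total value = 90.

90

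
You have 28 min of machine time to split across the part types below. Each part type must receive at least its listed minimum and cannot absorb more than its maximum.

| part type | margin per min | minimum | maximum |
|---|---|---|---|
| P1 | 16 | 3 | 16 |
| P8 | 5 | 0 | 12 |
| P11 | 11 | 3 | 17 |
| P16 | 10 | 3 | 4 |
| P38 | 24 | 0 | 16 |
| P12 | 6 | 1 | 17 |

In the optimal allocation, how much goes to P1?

Meeting every minimum uses 3+0+3+3+0+1 = 10 min, leaving 18.
Rank by margin per min: P38 24 > P1 16 > P11 11 > P16 10 > P12 6 > P8 5.
P38 takes 16 more to reach its cap of 16 — 2 left.
P1: +2 (room for 13) → 5. Pool exhausted.

5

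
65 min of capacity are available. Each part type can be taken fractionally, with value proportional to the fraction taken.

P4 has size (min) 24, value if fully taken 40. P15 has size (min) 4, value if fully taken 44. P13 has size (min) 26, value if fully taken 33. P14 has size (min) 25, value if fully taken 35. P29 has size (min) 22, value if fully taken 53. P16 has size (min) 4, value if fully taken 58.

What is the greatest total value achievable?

Sort by value density: P16 58/4≈14.5, P15 44/4≈11, P29 53/22≈2.41, P4 40/24≈1.67, P14 35/25≈1.4, P13 33/26≈1.27.
All 4 min of P16 fit (value 58) → 61 remain.
P15: take in full, 4 min for value 44 → 57 left.
P29: take in full, 22 min for value 53 → 35 left.
P4: take in full, 24 min for value 40 → 11 left.
11 min left: a 11/25 share of P14 gives 35×11/25 = 15.4.
Total value = 210.4.

210.4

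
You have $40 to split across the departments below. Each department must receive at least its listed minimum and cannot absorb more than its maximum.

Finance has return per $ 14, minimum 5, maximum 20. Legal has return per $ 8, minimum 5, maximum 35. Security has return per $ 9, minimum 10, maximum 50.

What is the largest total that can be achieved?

455

Meeting every minimum uses 5+5+10 = 20 $, leaving 20.
Order the departments by return per $: Finance 14 > Security 9 > Legal 8.
Finance takes 15 more to reach its cap of 20 — 5 left.
Only 5 left; Security takes them to reach 15.
Total = 14×20 + 8×5 + 9×15 = 455.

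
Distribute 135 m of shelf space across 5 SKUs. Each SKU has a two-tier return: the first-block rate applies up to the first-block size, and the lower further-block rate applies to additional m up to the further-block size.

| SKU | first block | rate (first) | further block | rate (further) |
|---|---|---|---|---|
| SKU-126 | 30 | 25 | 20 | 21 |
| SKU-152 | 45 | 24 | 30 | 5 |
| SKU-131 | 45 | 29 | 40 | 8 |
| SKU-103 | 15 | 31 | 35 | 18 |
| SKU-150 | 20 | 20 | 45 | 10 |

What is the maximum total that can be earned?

3600

Order all 10 blocks by rate: SKU-103/tier1 31 > SKU-131/tier1 29 > SKU-126/tier1 25 > SKU-152/tier1 24 > SKU-126/tier2 21 > SKU-150/tier1 20 > SKU-103/tier2 18 > SKU-150/tier2 10 > SKU-131/tier2 8 > SKU-152/tier2 5.
SKU-103 tier1 at 31: fill all 15 — 120 left.
SKU-131 tier1 at 29: fill all 45 — 75 left.
SKU-126/tier1 (25): +30 — 45 left.
SKU-152 tier1 at 24: fill all 45 — 0 left.
Total = 31×15 + 29×45 + 25×30 + 24×45 = 3600.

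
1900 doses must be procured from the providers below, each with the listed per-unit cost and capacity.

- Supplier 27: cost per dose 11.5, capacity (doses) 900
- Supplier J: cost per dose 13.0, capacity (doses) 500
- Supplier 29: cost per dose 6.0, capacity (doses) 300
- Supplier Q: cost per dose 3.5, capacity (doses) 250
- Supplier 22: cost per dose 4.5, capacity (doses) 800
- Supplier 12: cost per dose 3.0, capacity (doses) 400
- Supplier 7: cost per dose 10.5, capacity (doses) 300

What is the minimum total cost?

Use providers in increasing cost order.
Take 400 from Supplier 12 at 3.0 → need 1500 more.
Supplier Q (3.5): use full 250 → 1250 doses to go.
Take 800 from Supplier 22 at 4.5 → need 450 more.
Take 300 from Supplier 29 at 6.0 → need 150 more.
Supplier 7 at 10.5: take 150 of its 300 → requirement met.
Supplier 27, Supplier J: unused.
Cost = 400×3.0 + 250×3.5 + 800×4.5 + 300×6.0 + 150×10.5 = 9050.

9050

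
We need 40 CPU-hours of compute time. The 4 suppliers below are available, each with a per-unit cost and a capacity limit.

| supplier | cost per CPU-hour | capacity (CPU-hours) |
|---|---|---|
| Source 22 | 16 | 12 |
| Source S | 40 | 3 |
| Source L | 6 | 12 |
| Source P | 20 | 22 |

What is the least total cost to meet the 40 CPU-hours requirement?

Fill from the cheapest supplier first.
Take 12 from Source L at 6 — need 28 more.
Take 12 from Source 22 at 16 — need 16 more.
Take 16 from Source P at 20 to finish.
Source S: unused.
Cost = 12×6 + 12×16 + 16×20 = 584.

584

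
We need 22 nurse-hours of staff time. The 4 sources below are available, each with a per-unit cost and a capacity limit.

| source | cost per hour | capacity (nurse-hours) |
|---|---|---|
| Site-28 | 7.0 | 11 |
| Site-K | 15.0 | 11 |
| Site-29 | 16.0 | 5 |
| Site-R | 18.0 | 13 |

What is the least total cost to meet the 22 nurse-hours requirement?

Fill from the cheapest source first.
Site-28 (7.0): use full 11 → 11 nurse-hours to go.
Take 11 from Site-K at 15.0 → need 0 more.
Site-29, Site-R: unused.
Cost = 11×7.0 + 11×15.0 = 242.

242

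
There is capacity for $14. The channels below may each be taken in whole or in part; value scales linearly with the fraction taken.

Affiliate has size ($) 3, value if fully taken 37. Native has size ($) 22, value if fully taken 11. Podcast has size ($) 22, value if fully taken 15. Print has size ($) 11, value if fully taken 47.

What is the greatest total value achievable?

84

Best value per unit of size first: Affiliate 37/3≈12.3, Print 47/11≈4.27, Podcast 15/22≈0.682, Native 11/22≈0.5.
Take all of Affiliate (3 $, value 37) — 11 $ left.
Take all of Print (11 $, value 47) — 0 $ left.
Total value = 84.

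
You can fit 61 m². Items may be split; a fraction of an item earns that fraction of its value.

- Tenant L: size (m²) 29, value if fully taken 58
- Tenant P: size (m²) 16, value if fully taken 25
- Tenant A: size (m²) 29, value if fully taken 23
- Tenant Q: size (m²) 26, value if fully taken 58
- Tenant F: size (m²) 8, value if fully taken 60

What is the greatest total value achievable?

Rank by value-to-size ratio: Tenant F 60/8≈7.5, Tenant Q 58/26≈2.23, Tenant L 58/29≈2, Tenant P 25/16≈1.56, Tenant A 23/29≈0.793.
Take all of Tenant F (8 m², value 60) — 53 m² left.
Tenant Q: take in full, 26 m² for value 58 — 27 left.
Only 27 m² remain; take 27/29 of Tenant L for value 58×27/29 = 54.
Total value = 172.

172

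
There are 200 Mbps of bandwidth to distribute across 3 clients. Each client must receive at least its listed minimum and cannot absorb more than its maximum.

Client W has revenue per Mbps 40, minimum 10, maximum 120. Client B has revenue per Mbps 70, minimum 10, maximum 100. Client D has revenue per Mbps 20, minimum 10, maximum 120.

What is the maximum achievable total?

Meeting every minimum uses 10+10+10 = 30 Mbps, leaving 170.
Order the clients by revenue per Mbps: Client B 70 > Client W 40 > Client D 20.
Client B takes 90 more to reach its cap of 100 — 80 left.
Client W: +80 (room for 110) → 90. Pool exhausted.
Total = 40×90 + 70×100 + 20×10 = 10800.

10800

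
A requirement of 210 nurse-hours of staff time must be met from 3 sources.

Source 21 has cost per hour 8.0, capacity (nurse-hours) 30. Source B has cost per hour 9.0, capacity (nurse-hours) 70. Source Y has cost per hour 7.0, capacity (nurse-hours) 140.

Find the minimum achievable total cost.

Use sources in increasing cost order.
Source Y (7.0): use full 140 — 70 nurse-hours to go.
Source 21 (8.0): use full 30 — 40 nurse-hours to go.
Source B (9.0): take the remaining 40 — done.
Cost = 140×7.0 + 30×8.0 + 40×9.0 = 1580.

1580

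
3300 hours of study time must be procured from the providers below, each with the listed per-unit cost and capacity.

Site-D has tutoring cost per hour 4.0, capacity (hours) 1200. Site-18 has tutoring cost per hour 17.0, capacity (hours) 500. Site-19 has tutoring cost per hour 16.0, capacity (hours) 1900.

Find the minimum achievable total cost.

Use providers in increasing cost order.
Site-D (4.0): use full 1200 → 2100 hours to go.
Take 1900 from Site-19 at 16.0 → need 200 more.
Site-18 at 17.0: take 200 of its 500 → requirement met.
Cost = 1200×4.0 + 1900×16.0 + 200×17.0 = 38600.

38600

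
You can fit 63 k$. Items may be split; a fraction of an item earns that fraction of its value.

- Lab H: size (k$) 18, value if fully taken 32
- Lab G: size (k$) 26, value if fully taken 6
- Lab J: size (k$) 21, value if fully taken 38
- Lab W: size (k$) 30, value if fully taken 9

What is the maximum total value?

Rank by value-to-size ratio: Lab J 38/21≈1.81, Lab H 32/18≈1.78, Lab W 9/30≈0.3, Lab G 6/26≈0.231.
All 21 k$ of Lab J fit (value 38) → 42 remain.
Lab H: take in full, 18 k$ for value 32 → 24 left.
Fill the last 24 k$ with part of Lab W: 24/30 of it earns 7.2.
Total value = 77.2.

77.2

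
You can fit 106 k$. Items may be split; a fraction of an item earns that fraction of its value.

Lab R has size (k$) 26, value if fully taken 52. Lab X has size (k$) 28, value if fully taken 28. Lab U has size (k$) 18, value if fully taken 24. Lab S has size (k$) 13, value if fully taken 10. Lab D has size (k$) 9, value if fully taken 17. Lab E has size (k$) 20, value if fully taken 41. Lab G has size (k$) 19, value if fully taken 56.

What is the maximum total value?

Sort by value density: Lab G 56/19≈2.95, Lab E 41/20≈2.05, Lab R 52/26≈2, Lab D 17/9≈1.89, Lab U 24/18≈1.33, Lab X 28/28≈1, Lab S 10/13≈0.769.
Take all of Lab G (19 k$, value 56) → 87 k$ left.
Take all of Lab E (20 k$, value 41) → 67 k$ left.
Take all of Lab R (26 k$, value 52) → 41 k$ left.
Lab D: take in full, 9 k$ for value 17 → 32 left.
All 18 k$ of Lab U fit (value 24) → 14 remain.
14 k$ left: a 14/28 share of Lab X gives 28×14/28 = 14.
Total value = 204.

204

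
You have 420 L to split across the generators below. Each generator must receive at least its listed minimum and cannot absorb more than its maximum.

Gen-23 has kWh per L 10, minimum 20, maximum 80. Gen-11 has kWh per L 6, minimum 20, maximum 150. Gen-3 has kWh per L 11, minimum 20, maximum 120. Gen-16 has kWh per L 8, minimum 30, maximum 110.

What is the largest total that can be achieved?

Meeting every minimum uses 20+20+20+30 = 90 L, leaving 330.
Order the generators by kWh per L: Gen-3 11 > Gen-23 10 > Gen-16 8 > Gen-11 6.
Gen-3 takes 100 more to reach its cap of 120 — 230 left.
Give Gen-23 60 more to hit its cap of 80 — 170 left.
Gen-16 takes 80 more to reach its cap of 110 — 90 left.
Gen-11 has room for 130 more but only 90 remain, so it gets 110.
Total = 10×80 + 6×110 + 11×120 + 8×110 = 3660.

3660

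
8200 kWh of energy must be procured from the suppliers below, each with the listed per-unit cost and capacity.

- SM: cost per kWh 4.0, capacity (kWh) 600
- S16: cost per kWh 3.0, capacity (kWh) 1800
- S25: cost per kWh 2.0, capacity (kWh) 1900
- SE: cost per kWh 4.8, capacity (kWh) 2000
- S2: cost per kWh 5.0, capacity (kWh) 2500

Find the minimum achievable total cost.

Fill from the cheapest supplier first.
S25 at 2.0: take all 1900 kWh → 6300 still needed.
Take 1800 from S16 at 3.0 → need 4500 more.
SM at 4.0: take all 600 kWh → 3900 still needed.
SE (4.8): use full 2000 → 1900 kWh to go.
S2 (5.0): take the remaining 1900 → done.
Cost = 1900×2.0 + 1800×3.0 + 600×4.0 + 2000×4.8 + 1900×5.0 = 30700.

30700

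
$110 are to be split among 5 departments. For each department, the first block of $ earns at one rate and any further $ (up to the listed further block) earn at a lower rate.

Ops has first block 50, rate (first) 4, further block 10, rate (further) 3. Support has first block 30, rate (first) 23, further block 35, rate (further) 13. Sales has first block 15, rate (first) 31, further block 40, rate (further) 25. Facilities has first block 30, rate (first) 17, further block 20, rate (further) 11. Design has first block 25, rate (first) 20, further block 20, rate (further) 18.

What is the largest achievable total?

Treat each block as its own option and order by rate: Sales/tier1 31 > Sales/tier2 25 > Support/tier1 23 > Design/tier1 20 > Design/tier2 18 > Facilities/tier1 17 > Support/tier2 13 > Facilities/tier2 11 > Ops/tier1 4 > Ops/tier2 3.
Fill Sales tier1 block (15 at 31) — 95 left.
Sales/tier2 (25): +40 — 55 left.
Support/tier1 (23): +30 — 25 left.
Design/tier1 (20): +25 — 0 left.
Total = 31×15 + 25×40 + 23×30 + 20×25 = 2655.

2655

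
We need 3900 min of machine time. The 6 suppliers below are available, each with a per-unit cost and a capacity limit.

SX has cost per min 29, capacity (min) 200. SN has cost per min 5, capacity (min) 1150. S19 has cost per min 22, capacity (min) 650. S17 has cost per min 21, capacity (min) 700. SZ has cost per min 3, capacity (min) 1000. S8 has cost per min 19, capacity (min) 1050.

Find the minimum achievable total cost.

Fill from the cheapest supplier first.
Take 1000 from SZ at 3 → need 2900 more.
SN at 5: take all 1150 min → 1750 still needed.
S8 (19): use full 1050 → 700 min to go.
S17 at 21: take all 700 min → 0 still needed.
S19, SX: unused.
Cost = 1000×3 + 1150×5 + 1050×19 + 700×21 = 43400.

43400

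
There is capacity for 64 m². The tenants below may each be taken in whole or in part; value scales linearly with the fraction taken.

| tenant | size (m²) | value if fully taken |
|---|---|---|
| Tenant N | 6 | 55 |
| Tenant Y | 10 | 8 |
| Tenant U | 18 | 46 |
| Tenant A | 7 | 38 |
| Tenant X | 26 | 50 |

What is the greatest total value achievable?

Rank by value-to-size ratio: Tenant N 55/6≈9.17, Tenant A 38/7≈5.43, Tenant U 46/18≈2.56, Tenant X 50/26≈1.92, Tenant Y 8/10≈0.8.
Take all of Tenant N (6 m², value 55) → 58 m² left.
All 7 m² of Tenant A fit (value 38) → 51 remain.
All 18 m² of Tenant U fit (value 46) → 33 remain.
All 26 m² of Tenant X fit (value 50) → 7 remain.
7 m² left: a 7/10 share of Tenant Y gives 8×7/10 = 5.6.
Total value = 194.6.

194.6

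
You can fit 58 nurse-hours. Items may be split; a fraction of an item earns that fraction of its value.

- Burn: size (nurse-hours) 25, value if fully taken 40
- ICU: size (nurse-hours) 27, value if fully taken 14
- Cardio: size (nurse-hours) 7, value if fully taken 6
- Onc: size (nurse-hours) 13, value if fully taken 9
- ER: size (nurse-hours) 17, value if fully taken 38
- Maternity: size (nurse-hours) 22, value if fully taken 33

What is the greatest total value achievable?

Best value per unit of size first: ER 38/17≈2.24, Burn 40/25≈1.6, Maternity 33/22≈1.5, Cardio 6/7≈0.857, Onc 9/13≈0.692, ICU 14/27≈0.519.
ER: take in full, 17 nurse-hours for value 38 → 41 left.
Burn: take in full, 25 nurse-hours for value 40 → 16 left.
Only 16 nurse-hours remain; take 16/22 of Maternity for value 33×16/22 = 24.
Total value = 102.

102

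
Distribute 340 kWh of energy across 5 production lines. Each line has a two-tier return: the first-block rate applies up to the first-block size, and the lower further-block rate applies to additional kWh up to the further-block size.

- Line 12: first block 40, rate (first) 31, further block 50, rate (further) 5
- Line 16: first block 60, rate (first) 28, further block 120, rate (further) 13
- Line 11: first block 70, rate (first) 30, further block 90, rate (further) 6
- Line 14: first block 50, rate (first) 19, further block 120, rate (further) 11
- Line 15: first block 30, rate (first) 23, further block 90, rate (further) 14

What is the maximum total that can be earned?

Treat each block as its own option and order by rate: Line 12/tier1 31 > Line 11/tier1 30 > Line 16/tier1 28 > Line 15/tier1 23 > Line 14/tier1 19 > Line 15/tier2 14 > Line 16/tier2 13 > Line 14/tier2 11 > Line 11/tier2 6 > Line 12/tier2 5.
Fill Line 12 tier1 block (40 at 31) — 300 left.
Line 11/tier1 (30): +70 — 230 left.
Line 16/tier1 (28): +60 — 170 left.
Line 15 tier1 at 23: fill all 30 — 140 left.
Line 14 tier1 at 19: fill all 50 — 90 left.
Line 15/tier2 (14): +90 — 0 left.
Total = 31×40 + 30×70 + 28×60 + 23×30 + 19×50 + 14×90 = 7920.

7920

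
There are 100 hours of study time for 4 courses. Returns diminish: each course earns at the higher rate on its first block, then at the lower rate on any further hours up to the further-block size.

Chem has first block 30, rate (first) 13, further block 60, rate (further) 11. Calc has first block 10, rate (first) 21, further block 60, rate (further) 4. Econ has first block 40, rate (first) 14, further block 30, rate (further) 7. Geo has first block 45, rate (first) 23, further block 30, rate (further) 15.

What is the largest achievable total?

Order all 8 blocks by rate: Geo/T1 23 > Calc/T1 21 > Geo/T2 15 > Econ/T1 14 > Chem/T1 13 > Chem/T2 11 > Econ/T2 7 > Calc/T2 4.
Geo T1 at 23: fill all 45 — 55 left.
Calc/T1 (21): +10 — 45 left.
Geo/T2 (15): +30 — 15 left.
15 remain; put them into Econ T1 at 14.
Total = 23×45 + 21×10 + 15×30 + 14×15 = 1905.

1905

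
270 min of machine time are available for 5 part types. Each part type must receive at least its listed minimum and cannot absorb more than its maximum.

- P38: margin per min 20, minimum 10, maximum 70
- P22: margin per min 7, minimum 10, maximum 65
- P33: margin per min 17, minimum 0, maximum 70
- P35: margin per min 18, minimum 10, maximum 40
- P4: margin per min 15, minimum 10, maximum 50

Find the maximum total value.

4340

Meeting every minimum uses 10+10+0+10+10 = 40 min, leaving 230.
Order the part types by margin per min: P38 20 > P35 18 > P33 17 > P4 15 > P22 7.
P38: +60 to 70 (cap) → 170 left.
Give P35 30 more to hit its cap of 40 → 140 left.
P33: +70 to 70 (cap) → 70 left.
P4: +40 to 50 (cap) → 30 left.
P22: +30 (room for 55) → 40. Pool exhausted.
Total = 20×70 + 7×40 + 17×70 + 18×40 + 15×50 = 4340.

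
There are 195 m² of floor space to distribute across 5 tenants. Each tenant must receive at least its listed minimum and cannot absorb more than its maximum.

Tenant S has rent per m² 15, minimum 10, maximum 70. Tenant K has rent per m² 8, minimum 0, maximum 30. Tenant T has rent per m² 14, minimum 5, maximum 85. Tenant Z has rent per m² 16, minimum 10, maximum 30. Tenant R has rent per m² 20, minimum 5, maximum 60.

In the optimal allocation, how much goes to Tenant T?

35

Meeting every minimum uses 10+0+5+10+5 = 30 m², leaving 165.
Highest rent per m² first: Tenant R 20 > Tenant Z 16 > Tenant S 15 > Tenant T 14 > Tenant K 8.
Tenant R: +55 to 60 (cap) — 110 left.
Tenant Z: +20 to 30 (cap) — 90 left.
Give Tenant S 60 more to hit its cap of 70 — 30 left.
Only 30 left; Tenant T takes them to reach 35.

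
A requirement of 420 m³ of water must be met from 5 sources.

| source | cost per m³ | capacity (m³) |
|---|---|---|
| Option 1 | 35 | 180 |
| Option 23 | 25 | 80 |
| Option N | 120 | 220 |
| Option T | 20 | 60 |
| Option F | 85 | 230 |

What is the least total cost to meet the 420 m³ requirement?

18000

Fill from the cheapest source first.
Option T at 20: take all 60 m³ → 360 still needed.
Take 80 from Option 23 at 25 → need 280 more.
Option 1 at 35: take all 180 m³ → 100 still needed.
Take 100 from Option F at 85 to finish.
Option N: unused.
Cost = 60×20 + 80×25 + 180×35 + 100×85 = 18000.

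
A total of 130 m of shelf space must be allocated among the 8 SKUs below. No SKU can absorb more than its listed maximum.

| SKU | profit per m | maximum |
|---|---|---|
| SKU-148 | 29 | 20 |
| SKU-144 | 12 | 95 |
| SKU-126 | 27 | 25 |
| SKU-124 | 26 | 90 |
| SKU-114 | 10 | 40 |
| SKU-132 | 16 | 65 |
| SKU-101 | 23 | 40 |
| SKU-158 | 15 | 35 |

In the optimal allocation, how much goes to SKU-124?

Order the SKUs by profit per m: SKU-148 29 > SKU-126 27 > SKU-124 26 > SKU-101 23 > SKU-132 16 > SKU-158 15 > SKU-144 12 > SKU-114 10.
Give SKU-148 20 to hit its cap of 20 — 110 left.
SKU-126: +25 to 25 (cap) — 85 left.
SKU-124 has room for 90 but only 85 remain, so it gets 85.

85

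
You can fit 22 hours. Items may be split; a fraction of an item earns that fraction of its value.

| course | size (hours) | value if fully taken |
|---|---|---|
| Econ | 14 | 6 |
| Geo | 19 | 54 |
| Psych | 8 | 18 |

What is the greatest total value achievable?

60.75

Sort by value density: Geo 54/19≈2.84, Psych 18/8≈2.25, Econ 6/14≈0.429.
All 19 hours of Geo fit (value 54) → 3 remain.
Fill the last 3 hours with part of Psych: 3/8 of it earns 6.75.
Total value = 60.75.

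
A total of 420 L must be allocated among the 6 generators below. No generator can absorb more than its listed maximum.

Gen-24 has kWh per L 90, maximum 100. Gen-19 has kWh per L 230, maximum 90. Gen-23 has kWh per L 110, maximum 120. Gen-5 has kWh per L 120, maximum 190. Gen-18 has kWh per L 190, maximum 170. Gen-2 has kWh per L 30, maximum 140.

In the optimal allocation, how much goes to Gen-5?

Rank by kWh per L: Gen-19 230 > Gen-18 190 > Gen-5 120 > Gen-23 110 > Gen-24 90 > Gen-2 30.
Gen-19: +90 to 90 (cap) ; 330 left.
Gen-18 takes 170 to reach its cap of 170 ; 160 left.
Gen-5 has room for 190 but only 160 remain, so it gets 160.

160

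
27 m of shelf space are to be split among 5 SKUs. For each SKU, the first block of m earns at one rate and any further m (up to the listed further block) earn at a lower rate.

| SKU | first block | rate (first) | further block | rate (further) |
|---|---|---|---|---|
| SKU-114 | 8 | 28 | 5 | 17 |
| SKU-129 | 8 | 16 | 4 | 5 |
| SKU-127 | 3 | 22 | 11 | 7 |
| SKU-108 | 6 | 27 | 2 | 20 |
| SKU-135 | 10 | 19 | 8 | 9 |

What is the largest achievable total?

Treat each block as its own option and order by rate: SKU-114/T1 28 > SKU-108/T1 27 > SKU-127/T1 22 > SKU-108/T2 20 > SKU-135/T1 19 > SKU-114/T2 17 > SKU-129/T1 16 > SKU-135/T2 9 > SKU-127/T2 7 > SKU-129/T2 5.
Fill SKU-114 T1 block (8 at 28) → 19 left.
SKU-108/T1 (27): +6 → 13 left.
Fill SKU-127 T1 block (3 at 22) → 10 left.
SKU-108 T2 at 20: fill all 2 → 8 left.
SKU-135 T1 at 19: only 8 left, fill 8.
Total = 28×8 + 27×6 + 22×3 + 20×2 + 19×8 = 644.

644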